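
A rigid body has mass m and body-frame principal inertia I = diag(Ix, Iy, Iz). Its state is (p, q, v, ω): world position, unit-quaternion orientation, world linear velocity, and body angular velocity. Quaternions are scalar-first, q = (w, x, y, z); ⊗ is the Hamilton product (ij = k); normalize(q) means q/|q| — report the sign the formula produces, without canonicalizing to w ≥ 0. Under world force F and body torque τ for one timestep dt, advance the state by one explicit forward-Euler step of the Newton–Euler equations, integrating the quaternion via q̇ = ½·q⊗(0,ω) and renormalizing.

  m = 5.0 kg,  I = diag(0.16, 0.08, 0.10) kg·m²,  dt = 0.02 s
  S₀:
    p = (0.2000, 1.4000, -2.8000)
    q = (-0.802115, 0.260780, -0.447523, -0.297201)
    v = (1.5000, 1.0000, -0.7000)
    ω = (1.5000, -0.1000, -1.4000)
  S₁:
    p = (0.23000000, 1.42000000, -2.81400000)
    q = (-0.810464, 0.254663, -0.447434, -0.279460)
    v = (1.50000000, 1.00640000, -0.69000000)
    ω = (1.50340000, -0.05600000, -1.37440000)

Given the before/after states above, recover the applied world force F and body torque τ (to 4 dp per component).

F = (0.0000, 1.6000, 2.5000)
τ = (0.0300, 0.0500, 0.1400)

ω₁ − ω₀ = (0.00340000, 0.04400000, 0.02560000)
applied torque τ = (0.0300, 0.0500, 0.1400)
Δv = v₁−v₀ = (0.00000000, 0.00640000, 0.01000000)
m·(v₁−v₀)/dt = (0.0000, 1.6000, 2.5000)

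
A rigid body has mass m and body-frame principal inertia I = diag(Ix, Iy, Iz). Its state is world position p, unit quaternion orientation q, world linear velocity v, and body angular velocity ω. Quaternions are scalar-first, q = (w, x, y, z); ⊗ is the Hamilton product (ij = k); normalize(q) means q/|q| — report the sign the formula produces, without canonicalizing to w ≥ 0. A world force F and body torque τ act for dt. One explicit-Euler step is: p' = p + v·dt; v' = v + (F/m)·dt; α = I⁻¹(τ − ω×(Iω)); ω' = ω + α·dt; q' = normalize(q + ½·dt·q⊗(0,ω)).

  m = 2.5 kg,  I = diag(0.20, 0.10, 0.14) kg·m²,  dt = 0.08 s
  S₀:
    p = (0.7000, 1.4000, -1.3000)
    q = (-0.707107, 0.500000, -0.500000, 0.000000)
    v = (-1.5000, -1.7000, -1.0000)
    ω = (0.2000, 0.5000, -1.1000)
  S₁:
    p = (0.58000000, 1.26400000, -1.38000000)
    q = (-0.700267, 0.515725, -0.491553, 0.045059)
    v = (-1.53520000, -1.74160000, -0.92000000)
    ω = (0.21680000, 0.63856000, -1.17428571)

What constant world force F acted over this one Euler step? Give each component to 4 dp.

F = (-1.1000, -1.3000, 2.5000)

velocity change Δv = (-0.03520000, -0.04160000, 0.08000000)
F = m·Δv/dt = (-1.1000, -1.3000, 2.5000)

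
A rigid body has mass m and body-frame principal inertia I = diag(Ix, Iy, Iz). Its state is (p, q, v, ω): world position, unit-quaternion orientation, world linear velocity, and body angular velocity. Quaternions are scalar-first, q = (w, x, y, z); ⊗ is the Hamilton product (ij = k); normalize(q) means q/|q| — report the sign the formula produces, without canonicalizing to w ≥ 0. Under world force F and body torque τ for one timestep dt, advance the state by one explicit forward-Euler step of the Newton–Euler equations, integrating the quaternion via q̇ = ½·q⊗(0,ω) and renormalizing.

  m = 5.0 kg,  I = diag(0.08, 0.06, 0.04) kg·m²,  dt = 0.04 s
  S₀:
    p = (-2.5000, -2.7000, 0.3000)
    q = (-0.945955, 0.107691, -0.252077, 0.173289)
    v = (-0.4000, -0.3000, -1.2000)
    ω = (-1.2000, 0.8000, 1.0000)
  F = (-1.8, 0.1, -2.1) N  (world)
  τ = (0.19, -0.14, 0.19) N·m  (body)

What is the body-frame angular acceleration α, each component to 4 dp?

α = (2.5750, -1.5333, 4.2700)

precession coupling ω×(Iω) = (-0.0160, -0.0480, 0.0192)
(τ − ω×Iω)/I = (2.5750, -1.5333, 4.2700)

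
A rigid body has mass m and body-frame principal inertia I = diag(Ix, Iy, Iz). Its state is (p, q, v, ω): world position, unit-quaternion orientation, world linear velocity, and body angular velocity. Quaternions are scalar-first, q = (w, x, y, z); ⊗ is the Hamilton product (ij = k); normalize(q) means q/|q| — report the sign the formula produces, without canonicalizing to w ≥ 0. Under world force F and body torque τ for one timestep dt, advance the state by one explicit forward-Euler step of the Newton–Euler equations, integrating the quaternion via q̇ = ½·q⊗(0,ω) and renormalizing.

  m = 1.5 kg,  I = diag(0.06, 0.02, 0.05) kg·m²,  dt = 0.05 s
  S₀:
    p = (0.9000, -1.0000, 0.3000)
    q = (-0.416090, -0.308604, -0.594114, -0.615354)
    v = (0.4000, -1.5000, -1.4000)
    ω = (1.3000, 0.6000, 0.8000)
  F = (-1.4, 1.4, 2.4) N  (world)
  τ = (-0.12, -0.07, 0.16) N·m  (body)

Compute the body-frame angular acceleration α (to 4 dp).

gyro term ω×Iω = (0.0144, 0.0104, -0.0312)
α = I⁻¹(τ − ω×Iω) = (-2.2400, -4.0200, 3.8240)

α = (-2.2400, -4.0200, 3.8240)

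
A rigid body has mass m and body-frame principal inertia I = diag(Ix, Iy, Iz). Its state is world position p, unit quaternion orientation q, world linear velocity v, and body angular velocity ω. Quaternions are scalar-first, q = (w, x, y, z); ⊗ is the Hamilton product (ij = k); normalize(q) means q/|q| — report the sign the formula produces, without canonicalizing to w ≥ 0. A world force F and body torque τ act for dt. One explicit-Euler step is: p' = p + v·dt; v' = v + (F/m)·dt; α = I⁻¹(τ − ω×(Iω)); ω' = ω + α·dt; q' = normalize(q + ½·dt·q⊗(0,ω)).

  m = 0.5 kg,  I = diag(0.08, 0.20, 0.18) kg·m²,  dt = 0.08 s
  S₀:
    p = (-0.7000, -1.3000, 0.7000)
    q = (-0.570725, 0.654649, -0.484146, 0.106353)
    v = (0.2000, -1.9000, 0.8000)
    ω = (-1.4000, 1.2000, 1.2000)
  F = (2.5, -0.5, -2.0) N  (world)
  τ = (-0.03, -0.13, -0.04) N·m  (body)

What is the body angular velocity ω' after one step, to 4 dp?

ω' = (-1.4012, 1.0808, 1.2718)

ω×(Iω) gyroscopic = (-0.0288, 0.1680, -0.2016)
angular accel α = (-0.0150, -1.4900, 0.8978)
new body rate ω' = (-1.4012, 1.0808, 1.2718)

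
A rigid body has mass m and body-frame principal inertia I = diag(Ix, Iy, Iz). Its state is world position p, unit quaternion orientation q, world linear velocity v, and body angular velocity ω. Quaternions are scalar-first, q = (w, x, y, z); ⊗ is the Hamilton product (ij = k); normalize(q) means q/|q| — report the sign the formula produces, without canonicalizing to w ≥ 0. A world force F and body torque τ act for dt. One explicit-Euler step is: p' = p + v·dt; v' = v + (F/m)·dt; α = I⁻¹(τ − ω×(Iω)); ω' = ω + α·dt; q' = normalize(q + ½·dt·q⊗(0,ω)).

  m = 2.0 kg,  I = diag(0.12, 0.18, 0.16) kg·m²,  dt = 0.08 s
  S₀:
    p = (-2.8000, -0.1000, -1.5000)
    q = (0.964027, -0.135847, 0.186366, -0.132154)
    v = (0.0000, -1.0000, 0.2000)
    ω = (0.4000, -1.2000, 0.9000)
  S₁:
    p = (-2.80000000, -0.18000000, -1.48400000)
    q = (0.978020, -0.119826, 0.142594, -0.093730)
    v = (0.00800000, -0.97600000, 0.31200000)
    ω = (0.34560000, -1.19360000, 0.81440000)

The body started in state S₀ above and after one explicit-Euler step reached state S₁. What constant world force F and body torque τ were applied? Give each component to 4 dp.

F = (0.2000, 0.6000, 2.8000)
τ = (-0.0600, 0.0000, -0.2000)

Δv = v₁−v₀ = (0.00800000, 0.02400000, 0.11200000)
applied force F = (0.2000, 0.6000, 2.8000)
rate change Δω = (-0.05440000, 0.00640000, -0.08560000)
precession coupling = (0.0216, -0.0144, -0.0288)
applied torque τ = (-0.0600, 0.0000, -0.2000)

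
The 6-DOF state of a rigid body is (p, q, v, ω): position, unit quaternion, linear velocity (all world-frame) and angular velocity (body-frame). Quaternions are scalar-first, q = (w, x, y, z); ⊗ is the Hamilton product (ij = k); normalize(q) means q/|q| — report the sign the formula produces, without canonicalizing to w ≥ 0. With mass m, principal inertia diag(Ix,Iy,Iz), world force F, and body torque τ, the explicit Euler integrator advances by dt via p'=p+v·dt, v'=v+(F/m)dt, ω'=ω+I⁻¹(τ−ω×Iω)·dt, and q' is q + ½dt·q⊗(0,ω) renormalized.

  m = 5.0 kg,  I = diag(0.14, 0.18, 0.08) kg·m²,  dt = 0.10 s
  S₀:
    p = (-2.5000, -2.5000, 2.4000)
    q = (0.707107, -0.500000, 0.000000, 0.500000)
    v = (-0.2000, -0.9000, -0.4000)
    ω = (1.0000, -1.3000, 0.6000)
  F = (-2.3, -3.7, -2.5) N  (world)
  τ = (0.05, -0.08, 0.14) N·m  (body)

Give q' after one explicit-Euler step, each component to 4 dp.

2q̇ = q⊗(0,ω) = (0.2000000, 1.3571070, -0.1192391, 1.0742642)
q + ½dt·q⊗(0,ω), renormalized = (0.7144, -0.4305, -0.0059, 0.5516)

q' = (0.7144, -0.4305, -0.0059, 0.5516)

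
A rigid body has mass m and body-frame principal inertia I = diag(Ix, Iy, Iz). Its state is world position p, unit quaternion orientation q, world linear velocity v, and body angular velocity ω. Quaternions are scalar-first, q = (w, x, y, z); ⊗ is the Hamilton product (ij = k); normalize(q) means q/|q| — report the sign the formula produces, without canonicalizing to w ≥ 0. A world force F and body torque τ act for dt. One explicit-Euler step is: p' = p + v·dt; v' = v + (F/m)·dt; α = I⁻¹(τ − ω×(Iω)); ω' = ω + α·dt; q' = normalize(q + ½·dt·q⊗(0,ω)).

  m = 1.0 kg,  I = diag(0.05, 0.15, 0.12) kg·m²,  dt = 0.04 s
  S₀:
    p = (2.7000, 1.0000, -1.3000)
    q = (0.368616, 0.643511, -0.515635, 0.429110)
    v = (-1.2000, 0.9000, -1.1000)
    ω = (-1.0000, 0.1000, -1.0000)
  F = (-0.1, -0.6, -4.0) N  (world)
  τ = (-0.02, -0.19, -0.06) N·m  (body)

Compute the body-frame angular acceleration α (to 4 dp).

α = (-0.4600, -0.8000, -0.4167)

precession coupling ω×(Iω) = (0.0030, -0.0700, -0.0100)
(τ − ω×Iω)/I = (-0.4600, -0.8000, -0.4167)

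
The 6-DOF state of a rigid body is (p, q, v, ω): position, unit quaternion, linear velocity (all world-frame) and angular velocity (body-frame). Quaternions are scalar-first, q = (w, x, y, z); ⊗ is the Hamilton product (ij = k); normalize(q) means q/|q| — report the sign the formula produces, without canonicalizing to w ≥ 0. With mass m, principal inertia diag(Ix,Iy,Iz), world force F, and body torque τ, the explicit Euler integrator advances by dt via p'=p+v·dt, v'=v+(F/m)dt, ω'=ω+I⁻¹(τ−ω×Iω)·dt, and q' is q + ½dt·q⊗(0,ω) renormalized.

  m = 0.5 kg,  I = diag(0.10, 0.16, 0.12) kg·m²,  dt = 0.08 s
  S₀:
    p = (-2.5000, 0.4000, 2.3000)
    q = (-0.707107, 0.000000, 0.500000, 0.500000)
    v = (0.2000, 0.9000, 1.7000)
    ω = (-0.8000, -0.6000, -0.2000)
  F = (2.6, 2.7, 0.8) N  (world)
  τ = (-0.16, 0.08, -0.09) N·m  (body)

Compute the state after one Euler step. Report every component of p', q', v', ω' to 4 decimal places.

α = I⁻¹(τ − ω×Iω) = (-1.5520, 0.5200, -0.9900)
ω + α·dt = (-0.9242, -0.5584, -0.2792)
2q̇ = q⊗(0,ω) = (0.4000000, 0.7656856, 0.0242642, 0.5414214)
q' = normalize(q + ½dt·q⊗(0,ω)) = (-0.6905, 0.0306, 0.5006, 0.5212)
new position p' = (-2.4840, 0.4720, 2.4360)
v + (F/m)dt = (0.6160, 1.3320, 1.8280)

p' = (-2.4840, 0.4720, 2.4360)
q' = (-0.6905, 0.0306, 0.5006, 0.5212)
v' = (0.6160, 1.3320, 1.8280)
ω' = (-0.9242, -0.5584, -0.2792)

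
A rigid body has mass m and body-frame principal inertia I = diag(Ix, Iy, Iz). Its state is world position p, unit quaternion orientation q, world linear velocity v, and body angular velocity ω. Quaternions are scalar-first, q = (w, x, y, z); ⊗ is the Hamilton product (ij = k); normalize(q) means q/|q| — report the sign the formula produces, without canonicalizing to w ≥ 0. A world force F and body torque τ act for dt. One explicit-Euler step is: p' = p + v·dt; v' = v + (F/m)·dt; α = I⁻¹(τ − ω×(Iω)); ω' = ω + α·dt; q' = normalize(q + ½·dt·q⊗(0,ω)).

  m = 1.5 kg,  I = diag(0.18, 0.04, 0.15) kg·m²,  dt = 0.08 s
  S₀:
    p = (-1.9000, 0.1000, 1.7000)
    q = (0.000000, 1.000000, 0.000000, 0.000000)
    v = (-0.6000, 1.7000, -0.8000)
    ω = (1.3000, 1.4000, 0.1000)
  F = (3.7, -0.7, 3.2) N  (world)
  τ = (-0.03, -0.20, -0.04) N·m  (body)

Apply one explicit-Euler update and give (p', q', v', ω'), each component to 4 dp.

gyro term ω×Iω = (0.0154, 0.0039, -0.2548)
(τ − ω×Iω)/I = (-0.2522, -5.0975, 1.4320)
ω' = ω + α·dt = (1.2798, 0.9922, 0.2146)
q⊗(0,ω) = (-1.3000000, 0.0000000, -0.1000000, 1.4000000)
updated quaternion q' = (-0.0518, 0.9971, -0.0040, 0.0558)
a = F/m = (2.4667, -0.4667, 2.1333)
new position p' = (-1.9480, 0.2360, 1.6360)
v + (F/m)dt = (-0.4027, 1.6627, -0.6293)

p' = (-1.9480, 0.2360, 1.6360)
q' = (-0.0518, 0.9971, -0.0040, 0.0558)
v' = (-0.4027, 1.6627, -0.6293)
ω' = (1.2798, 0.9922, 0.2146)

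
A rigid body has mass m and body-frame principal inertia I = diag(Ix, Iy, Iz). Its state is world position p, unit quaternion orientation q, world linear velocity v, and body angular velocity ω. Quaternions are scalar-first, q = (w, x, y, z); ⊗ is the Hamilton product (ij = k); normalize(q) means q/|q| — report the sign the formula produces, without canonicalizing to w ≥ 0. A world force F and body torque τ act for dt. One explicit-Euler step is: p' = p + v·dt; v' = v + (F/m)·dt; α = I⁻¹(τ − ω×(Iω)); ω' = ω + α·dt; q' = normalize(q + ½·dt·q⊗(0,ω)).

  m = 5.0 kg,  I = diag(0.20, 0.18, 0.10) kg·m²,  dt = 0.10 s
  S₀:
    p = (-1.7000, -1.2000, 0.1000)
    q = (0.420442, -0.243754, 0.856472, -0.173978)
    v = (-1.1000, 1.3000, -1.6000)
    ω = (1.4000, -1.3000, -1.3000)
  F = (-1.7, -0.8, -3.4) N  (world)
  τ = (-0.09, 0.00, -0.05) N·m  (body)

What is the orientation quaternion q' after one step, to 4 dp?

q' = (0.4787, -0.2794, 0.7958, -0.2438)

q⊗(0,ω) = (1.2284978, -0.7509662, -1.1070240, -1.4287552)
q + ½dt·q⊗(0,ω), renormalized = (0.4787, -0.2794, 0.7958, -0.2438)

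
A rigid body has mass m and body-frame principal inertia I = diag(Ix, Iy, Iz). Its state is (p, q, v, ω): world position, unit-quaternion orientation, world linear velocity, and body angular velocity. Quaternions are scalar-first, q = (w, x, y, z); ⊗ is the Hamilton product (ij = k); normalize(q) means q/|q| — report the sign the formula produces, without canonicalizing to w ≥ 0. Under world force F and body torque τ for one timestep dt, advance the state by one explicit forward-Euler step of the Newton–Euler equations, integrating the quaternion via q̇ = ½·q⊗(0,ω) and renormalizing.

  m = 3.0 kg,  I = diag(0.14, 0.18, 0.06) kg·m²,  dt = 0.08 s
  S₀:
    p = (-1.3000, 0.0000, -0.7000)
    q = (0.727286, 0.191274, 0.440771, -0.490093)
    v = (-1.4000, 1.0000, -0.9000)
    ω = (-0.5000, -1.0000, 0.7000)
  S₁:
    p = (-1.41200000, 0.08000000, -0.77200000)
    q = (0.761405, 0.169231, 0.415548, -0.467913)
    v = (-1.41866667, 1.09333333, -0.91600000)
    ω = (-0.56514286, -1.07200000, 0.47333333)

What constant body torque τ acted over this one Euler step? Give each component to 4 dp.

rate change Δω = (-0.06514286, -0.07200000, -0.22666667)
gyro term ω₀×Iω₀ = (0.0840, -0.0280, 0.0200)
applied torque τ = (-0.0300, -0.1900, -0.1500)

τ = (-0.0300, -0.1900, -0.1500)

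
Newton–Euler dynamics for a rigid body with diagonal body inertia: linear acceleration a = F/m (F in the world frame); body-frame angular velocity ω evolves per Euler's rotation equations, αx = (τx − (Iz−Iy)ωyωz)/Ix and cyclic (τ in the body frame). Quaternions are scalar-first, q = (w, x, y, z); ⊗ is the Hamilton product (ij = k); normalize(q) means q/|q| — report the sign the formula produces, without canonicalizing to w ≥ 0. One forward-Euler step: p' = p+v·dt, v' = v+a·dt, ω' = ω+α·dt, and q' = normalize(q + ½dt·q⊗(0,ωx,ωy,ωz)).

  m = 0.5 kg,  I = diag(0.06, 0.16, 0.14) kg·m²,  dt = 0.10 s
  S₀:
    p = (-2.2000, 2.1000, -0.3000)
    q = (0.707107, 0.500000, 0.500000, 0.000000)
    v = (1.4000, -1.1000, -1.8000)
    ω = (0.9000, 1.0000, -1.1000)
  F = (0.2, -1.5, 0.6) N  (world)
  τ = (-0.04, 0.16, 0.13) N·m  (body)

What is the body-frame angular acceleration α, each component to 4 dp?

α = (-1.0333, 0.5050, 0.2857)

gyro term ω×Iω = (0.0220, 0.0792, 0.0900)
α = I⁻¹(τ − ω×Iω) = (-1.0333, 0.5050, 0.2857)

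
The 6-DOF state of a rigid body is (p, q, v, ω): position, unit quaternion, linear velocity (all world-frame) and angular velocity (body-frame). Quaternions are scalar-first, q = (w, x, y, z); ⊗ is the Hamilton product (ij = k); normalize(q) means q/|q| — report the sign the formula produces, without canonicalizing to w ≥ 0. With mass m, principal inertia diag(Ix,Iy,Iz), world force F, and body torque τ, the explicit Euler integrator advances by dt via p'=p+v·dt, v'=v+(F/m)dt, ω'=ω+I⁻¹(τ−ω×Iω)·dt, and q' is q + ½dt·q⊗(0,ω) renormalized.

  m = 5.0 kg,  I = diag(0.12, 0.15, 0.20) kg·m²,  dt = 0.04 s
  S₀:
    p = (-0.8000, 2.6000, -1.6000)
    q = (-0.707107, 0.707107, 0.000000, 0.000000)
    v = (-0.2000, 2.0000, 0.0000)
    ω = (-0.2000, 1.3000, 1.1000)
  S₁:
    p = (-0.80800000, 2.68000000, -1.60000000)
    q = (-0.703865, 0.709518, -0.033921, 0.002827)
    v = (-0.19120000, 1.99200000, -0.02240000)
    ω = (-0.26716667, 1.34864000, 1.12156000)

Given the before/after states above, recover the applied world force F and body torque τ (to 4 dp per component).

rate change Δω = (-0.06716667, 0.04864000, 0.02156000)
gyro term ω₀×Iω₀ = (0.0715, 0.0176, -0.0078)
τ = I·(Δω/dt) + ω₀×(Iω₀) = (-0.1300, 0.2000, 0.1000)
Δv = v₁−v₀ = (0.00880000, -0.00800000, -0.02240000)
F = m·Δv/dt = (1.1000, -1.0000, -2.8000)

F = (1.1000, -1.0000, -2.8000)
τ = (-0.1300, 0.2000, 0.1000)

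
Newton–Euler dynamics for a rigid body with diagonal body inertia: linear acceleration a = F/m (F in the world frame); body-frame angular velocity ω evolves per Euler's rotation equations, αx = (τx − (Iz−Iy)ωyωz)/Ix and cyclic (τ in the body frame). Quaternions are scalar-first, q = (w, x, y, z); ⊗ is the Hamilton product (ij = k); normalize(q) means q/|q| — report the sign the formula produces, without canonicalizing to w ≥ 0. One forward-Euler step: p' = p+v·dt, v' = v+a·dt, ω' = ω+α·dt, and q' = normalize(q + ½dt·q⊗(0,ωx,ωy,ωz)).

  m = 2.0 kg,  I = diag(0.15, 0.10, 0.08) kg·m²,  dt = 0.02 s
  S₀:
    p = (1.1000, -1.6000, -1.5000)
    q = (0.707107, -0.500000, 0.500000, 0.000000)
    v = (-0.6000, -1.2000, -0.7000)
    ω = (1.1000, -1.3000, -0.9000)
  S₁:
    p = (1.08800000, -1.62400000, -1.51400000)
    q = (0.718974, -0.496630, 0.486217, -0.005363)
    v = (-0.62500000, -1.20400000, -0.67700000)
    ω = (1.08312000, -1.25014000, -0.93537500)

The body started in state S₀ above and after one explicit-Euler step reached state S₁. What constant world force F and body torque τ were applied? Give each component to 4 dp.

v₁ − v₀ = (-0.02500000, -0.00400000, 0.02300000)
m·(v₁−v₀)/dt = (-2.5000, -0.4000, 2.3000)
ω₁ − ω₀ = (-0.01688000, 0.04986000, -0.03537500)
I·α + gyro = (-0.1500, 0.1800, -0.0700)

F = (-2.5000, -0.4000, 2.3000)
τ = (-0.1500, 0.1800, -0.0700)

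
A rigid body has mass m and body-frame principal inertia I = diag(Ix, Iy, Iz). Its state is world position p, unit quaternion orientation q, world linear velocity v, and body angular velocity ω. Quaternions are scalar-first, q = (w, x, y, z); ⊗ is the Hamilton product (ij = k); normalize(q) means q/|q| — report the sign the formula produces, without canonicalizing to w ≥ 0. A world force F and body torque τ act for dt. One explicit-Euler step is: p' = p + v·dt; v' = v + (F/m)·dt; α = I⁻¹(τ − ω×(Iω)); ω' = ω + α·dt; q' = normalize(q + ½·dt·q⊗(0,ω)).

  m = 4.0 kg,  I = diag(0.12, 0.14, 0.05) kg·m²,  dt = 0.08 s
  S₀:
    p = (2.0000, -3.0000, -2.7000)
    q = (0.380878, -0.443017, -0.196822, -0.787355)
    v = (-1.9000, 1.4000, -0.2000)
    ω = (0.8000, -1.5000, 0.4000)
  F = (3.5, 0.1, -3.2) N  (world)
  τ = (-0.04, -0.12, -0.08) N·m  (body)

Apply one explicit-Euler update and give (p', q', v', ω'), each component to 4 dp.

linear accel F/m = (0.8750, 0.0250, -0.8000)
p' = p + v·dt = (1.8480, -2.8880, -2.7160)
v + (F/m)dt = (-1.8300, 1.4020, -0.2640)
(τ − ω×Iω)/I = (-0.7833, -1.0171, -1.1200)
ω + α·dt = (0.7373, -1.5814, 0.3104)
q⊗(0,ω) = (0.3741226, -0.9550589, -1.0239942, 0.9743343)
q' = normalize(q + ½dt·q⊗(0,ω)) = (0.3949, -0.4800, -0.2372, -0.7466)

p' = (1.8480, -2.8880, -2.7160)
q' = (0.3949, -0.4800, -0.2372, -0.7466)
v' = (-1.8300, 1.4020, -0.2640)
ω' = (0.7373, -1.5814, 0.3104)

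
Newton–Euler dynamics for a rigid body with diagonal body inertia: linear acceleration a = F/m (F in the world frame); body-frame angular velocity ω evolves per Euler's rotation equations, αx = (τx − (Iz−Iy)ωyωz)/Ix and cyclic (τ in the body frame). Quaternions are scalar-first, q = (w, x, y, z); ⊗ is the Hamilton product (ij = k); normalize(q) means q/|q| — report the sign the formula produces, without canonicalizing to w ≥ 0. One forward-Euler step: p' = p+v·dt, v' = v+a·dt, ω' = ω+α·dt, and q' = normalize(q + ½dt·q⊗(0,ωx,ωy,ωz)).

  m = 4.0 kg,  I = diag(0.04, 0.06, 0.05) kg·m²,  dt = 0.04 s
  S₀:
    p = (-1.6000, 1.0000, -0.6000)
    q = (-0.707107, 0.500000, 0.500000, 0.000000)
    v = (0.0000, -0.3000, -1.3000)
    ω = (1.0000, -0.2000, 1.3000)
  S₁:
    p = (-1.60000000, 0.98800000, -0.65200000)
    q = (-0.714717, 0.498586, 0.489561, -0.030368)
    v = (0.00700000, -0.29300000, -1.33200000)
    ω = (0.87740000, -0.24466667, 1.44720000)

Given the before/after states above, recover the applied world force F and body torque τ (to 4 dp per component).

F = (0.7000, 0.7000, -3.2000)
τ = (-0.1200, -0.0800, 0.1800)

Δv = v₁−v₀ = (0.00700000, 0.00700000, -0.03200000)
applied force F = (0.7000, 0.7000, -3.2000)
Δω = ω₁−ω₀ = (-0.12260000, -0.04466667, 0.14720000)
precession coupling = (0.0026, -0.0130, -0.0040)
τ = I·(Δω/dt) + ω₀×(Iω₀) = (-0.1200, -0.0800, 0.1800)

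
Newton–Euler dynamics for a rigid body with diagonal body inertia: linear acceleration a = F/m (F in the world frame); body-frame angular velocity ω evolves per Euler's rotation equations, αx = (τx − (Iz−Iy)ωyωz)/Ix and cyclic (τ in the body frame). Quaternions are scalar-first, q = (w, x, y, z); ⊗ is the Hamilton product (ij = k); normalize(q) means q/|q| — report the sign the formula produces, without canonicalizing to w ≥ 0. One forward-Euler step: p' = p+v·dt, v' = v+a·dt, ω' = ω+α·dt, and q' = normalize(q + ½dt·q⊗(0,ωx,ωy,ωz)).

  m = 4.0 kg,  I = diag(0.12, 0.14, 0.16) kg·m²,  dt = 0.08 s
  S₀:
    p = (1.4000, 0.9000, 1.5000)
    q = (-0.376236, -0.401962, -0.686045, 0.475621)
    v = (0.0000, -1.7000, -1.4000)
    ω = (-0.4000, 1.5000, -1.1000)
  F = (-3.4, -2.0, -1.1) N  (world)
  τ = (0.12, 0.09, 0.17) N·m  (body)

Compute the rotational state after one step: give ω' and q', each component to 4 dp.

ω' = (-0.2980, 1.5615, -1.0090)
q' = (-0.3197, -0.3932, -0.7318, 0.4558)

precession coupling ω×(Iω) = (-0.0330, -0.0176, -0.0120)
(τ − ω×Iω)/I = (1.2750, 0.7686, 1.1375)
ω + α·dt = (-0.2980, 1.5615, -1.0090)
Hamilton product q⊗(0,ω) = (1.3914658, 0.1917124, -1.1967606, -0.4635014)
q + ½dt·q⊗(0,ω), renormalized = (-0.3197, -0.3932, -0.7318, 0.4558)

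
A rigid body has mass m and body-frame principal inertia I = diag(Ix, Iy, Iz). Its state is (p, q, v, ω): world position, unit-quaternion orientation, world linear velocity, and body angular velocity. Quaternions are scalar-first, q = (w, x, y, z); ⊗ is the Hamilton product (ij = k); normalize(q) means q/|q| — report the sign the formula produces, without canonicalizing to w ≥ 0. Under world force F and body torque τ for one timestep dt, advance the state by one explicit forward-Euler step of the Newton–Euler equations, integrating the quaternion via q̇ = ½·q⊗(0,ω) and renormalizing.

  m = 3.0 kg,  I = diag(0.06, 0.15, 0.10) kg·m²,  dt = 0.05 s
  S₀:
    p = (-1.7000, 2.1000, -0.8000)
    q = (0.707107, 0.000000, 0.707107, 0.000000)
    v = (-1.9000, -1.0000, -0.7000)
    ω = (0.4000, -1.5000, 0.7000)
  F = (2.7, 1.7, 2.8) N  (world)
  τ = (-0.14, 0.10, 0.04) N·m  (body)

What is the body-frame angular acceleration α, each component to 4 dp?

precession coupling ω×(Iω) = (0.0525, -0.0112, -0.0540)
angular accel α = (-3.2083, 0.7413, 0.9400)

α = (-3.2083, 0.7413, 0.9400)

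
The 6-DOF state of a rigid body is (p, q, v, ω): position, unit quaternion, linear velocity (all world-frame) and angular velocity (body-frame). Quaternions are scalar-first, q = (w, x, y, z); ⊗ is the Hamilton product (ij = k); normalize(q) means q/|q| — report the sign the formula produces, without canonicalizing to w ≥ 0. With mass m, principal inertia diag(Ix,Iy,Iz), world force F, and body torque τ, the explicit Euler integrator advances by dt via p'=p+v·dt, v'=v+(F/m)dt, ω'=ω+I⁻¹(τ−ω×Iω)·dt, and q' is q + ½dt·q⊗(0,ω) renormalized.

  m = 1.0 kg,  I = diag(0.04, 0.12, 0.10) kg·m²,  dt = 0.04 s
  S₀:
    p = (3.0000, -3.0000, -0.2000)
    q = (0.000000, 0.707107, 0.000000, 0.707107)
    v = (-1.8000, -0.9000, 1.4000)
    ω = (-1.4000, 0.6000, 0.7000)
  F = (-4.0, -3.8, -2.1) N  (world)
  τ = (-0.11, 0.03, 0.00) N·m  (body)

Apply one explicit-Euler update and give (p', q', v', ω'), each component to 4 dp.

p' = (2.9280, -3.0360, -0.1440)
q' = (0.0099, 0.6982, -0.0297, 0.7152)
v' = (-1.9600, -1.0520, 1.3160)
ω' = (-1.5016, 0.5904, 0.7269)

precession coupling ω×(Iω) = (-0.0084, 0.0588, -0.0672)
angular accel α = (-2.5400, -0.2400, 0.6720)
new body rate ω' = (-1.5016, 0.5904, 0.7269)
q⊗(0,ω) = (0.4949749, -0.4242642, -1.4849247, 0.4242642)
q + ½dt·q⊗(0,ω), renormalized = (0.0099, 0.6982, -0.0297, 0.7152)
linear accel F/m = (-4.0000, -3.8000, -2.1000)
p' = p + v·dt = (2.9280, -3.0360, -0.1440)
v + (F/m)dt = (-1.9600, -1.0520, 1.3160)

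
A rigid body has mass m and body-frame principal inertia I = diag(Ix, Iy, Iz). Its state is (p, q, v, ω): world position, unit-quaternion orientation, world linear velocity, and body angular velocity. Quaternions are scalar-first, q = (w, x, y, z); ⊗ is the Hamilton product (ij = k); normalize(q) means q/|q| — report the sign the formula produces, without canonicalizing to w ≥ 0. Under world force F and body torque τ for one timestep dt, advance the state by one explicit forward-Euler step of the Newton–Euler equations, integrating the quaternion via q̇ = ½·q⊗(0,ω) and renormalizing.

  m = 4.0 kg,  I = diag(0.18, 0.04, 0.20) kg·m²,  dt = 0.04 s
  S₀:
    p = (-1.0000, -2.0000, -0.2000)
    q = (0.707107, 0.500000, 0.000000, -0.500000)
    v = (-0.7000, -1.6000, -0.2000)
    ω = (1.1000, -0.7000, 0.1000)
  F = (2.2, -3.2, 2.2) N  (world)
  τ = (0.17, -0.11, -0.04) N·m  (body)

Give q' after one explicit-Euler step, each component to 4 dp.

Hamilton product q⊗(0,ω) = (-0.5000000, 0.4278177, -1.0949749, -0.2792893)
q + ½dt·q⊗(0,ω), renormalized = (0.6969, 0.5084, -0.0219, -0.5054)

q' = (0.6969, 0.5084, -0.0219, -0.5054)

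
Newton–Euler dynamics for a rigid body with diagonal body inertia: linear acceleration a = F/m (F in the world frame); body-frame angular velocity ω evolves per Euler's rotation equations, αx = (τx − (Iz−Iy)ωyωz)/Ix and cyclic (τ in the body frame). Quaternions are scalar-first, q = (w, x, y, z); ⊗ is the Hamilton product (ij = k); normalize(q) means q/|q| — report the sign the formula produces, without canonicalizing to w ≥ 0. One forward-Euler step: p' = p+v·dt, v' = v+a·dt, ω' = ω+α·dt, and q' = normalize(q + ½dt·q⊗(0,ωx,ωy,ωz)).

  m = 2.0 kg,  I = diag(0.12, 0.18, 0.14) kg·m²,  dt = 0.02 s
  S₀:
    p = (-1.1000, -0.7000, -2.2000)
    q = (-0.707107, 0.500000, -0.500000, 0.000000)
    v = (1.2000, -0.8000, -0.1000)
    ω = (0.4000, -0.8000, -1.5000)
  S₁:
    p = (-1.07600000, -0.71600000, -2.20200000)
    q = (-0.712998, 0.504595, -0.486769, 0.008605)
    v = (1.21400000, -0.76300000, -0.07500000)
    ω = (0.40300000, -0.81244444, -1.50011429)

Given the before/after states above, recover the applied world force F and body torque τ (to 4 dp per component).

rate change Δω = (0.00300000, -0.01244444, -0.00011429)
ω₀×(Iω₀) = (-0.0480, 0.0120, -0.0192)
I·α + gyro = (-0.0300, -0.1000, -0.0200)
velocity change Δv = (0.01400000, 0.03700000, 0.02500000)
applied force F = (1.4000, 3.7000, 2.5000)

F = (1.4000, 3.7000, 2.5000)
τ = (-0.0300, -0.1000, -0.0200)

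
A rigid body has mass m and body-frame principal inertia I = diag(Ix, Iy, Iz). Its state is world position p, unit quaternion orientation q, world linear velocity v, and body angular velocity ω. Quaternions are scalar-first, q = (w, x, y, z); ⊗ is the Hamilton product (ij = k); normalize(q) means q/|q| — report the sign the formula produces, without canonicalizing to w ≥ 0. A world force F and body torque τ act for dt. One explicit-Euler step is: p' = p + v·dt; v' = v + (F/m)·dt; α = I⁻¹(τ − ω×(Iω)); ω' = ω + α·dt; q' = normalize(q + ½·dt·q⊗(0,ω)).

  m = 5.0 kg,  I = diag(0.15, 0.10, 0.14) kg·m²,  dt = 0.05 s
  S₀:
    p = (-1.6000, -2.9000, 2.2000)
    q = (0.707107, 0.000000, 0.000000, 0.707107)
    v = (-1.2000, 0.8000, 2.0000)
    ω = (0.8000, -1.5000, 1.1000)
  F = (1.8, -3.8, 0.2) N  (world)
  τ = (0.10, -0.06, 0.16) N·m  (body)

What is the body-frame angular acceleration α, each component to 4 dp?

precession coupling ω×(Iω) = (-0.0660, 0.0088, 0.0600)
α = I⁻¹(τ − ω×Iω) = (1.1067, -0.6880, 0.7143)

α = (1.1067, -0.6880, 0.7143)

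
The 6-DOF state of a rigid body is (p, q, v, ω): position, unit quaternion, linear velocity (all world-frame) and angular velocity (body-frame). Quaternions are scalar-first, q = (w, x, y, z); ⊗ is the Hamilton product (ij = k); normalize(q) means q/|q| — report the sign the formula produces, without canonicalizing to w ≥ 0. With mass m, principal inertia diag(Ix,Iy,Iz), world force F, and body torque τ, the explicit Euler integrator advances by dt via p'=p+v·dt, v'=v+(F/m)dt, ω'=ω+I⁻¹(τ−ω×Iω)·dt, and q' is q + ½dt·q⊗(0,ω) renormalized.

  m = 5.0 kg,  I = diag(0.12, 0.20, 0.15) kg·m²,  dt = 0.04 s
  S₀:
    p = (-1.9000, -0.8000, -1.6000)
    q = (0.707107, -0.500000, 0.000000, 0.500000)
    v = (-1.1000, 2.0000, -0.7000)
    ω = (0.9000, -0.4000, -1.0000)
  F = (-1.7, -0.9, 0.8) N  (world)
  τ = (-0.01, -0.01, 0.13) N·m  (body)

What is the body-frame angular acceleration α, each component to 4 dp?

α = (0.0833, -0.1850, 1.0587)

ω×(Iω) gyroscopic = (-0.0200, 0.0270, -0.0288)
(τ − ω×Iω)/I = (0.0833, -0.1850, 1.0587)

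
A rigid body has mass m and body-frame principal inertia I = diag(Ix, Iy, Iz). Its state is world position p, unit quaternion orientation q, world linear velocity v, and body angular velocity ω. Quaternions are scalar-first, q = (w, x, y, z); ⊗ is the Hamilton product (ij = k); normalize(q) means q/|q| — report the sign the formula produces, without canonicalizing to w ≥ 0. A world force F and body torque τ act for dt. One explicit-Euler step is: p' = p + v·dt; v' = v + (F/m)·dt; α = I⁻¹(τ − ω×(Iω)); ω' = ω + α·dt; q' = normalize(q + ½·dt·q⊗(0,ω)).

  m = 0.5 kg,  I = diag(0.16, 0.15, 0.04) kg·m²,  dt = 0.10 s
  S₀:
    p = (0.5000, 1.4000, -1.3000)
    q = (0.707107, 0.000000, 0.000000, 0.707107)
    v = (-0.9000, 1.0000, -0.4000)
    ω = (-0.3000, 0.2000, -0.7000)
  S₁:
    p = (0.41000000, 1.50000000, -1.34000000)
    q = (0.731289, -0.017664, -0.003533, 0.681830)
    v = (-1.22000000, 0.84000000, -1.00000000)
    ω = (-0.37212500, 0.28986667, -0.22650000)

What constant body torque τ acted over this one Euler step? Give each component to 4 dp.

Δω = ω₁−ω₀ = (-0.07212500, 0.08986667, 0.47350000)
applied torque τ = (-0.1000, 0.1600, 0.1900)

τ = (-0.1000, 0.1600, 0.1900)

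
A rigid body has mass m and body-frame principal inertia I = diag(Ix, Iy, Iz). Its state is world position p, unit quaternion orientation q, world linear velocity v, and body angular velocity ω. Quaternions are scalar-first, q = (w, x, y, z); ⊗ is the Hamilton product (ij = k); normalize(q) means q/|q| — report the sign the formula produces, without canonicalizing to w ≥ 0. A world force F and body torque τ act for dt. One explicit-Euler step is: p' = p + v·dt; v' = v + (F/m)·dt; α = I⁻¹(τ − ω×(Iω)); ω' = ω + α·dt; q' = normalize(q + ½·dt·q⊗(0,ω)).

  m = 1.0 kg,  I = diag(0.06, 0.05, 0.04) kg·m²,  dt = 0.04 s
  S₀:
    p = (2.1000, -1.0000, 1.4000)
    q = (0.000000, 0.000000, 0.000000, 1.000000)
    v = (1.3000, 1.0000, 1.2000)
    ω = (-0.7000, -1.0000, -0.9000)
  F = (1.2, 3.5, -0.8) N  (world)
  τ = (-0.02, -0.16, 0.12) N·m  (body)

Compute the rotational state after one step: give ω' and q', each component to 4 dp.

gyro term ω×Iω = (-0.0090, 0.0126, -0.0070)
angular accel α = (-0.1833, -3.4520, 3.1750)
ω' = ω + α·dt = (-0.7073, -1.1381, -0.7730)
Hamilton product q⊗(0,ω) = (0.9000000, 1.0000000, -0.7000000, 0.0000000)
updated quaternion q' = (0.0180, 0.0200, -0.0140, 0.9995)

ω' = (-0.7073, -1.1381, -0.7730)
q' = (0.0180, 0.0200, -0.0140, 0.9995)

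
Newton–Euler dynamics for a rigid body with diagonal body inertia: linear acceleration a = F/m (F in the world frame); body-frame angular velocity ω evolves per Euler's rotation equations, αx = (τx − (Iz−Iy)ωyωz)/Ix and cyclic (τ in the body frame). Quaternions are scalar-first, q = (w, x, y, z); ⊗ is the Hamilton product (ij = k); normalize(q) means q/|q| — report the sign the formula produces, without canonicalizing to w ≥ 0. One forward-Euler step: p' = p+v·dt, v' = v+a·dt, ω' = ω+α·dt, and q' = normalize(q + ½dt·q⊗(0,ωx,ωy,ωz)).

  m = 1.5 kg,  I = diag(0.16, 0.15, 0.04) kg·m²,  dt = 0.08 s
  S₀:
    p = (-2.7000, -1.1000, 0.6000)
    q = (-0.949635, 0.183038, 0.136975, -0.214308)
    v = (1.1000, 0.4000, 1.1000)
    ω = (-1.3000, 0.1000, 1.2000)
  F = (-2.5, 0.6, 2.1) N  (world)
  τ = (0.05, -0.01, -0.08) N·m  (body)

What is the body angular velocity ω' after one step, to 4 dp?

(τ − ω×Iω)/I = (0.3950, 1.1813, -2.0325)
ω' = ω + α·dt = (-1.2684, 0.1945, 1.0374)

ω' = (-1.2684, 0.1945, 1.0374)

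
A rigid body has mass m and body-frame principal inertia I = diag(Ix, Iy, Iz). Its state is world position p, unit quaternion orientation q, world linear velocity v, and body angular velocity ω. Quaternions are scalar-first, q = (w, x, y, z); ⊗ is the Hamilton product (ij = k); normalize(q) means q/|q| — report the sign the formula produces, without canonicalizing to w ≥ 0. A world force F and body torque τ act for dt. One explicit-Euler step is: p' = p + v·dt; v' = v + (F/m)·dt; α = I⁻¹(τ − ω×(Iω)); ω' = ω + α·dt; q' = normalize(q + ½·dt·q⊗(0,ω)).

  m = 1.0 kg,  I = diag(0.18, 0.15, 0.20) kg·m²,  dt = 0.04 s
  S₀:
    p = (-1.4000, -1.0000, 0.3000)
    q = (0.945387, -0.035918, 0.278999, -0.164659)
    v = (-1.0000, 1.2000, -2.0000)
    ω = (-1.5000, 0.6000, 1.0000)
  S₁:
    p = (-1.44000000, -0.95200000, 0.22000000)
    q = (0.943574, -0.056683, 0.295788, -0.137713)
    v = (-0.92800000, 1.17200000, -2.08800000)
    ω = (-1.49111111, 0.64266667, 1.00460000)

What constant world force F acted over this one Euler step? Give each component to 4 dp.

velocity change Δv = (0.07200000, -0.02800000, -0.08800000)
m·(v₁−v₀)/dt = (1.8000, -0.7000, -2.2000)

F = (1.8000, -0.7000, -2.2000)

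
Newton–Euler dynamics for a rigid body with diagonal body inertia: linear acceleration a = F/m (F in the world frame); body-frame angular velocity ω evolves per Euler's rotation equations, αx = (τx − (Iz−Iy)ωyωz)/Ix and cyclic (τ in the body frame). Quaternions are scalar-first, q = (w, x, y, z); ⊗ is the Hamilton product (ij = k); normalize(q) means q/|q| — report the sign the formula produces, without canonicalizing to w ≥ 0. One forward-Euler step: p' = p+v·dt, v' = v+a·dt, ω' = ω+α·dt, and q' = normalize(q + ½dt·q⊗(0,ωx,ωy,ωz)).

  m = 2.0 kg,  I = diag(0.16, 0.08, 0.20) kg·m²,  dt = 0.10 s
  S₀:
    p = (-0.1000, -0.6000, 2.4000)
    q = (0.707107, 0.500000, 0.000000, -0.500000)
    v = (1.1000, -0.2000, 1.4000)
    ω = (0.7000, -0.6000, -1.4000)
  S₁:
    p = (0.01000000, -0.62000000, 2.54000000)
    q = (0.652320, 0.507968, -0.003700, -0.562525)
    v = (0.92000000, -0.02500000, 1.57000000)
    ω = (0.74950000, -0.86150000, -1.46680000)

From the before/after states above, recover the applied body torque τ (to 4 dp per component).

τ = (0.1800, -0.1700, -0.1000)

ω₁ − ω₀ = (0.04950000, -0.26150000, -0.06680000)
ω₀×(Iω₀) = (0.1008, 0.0392, 0.0336)
τ = I·(Δω/dt) + ω₀×(Iω₀) = (0.1800, -0.1700, -0.1000)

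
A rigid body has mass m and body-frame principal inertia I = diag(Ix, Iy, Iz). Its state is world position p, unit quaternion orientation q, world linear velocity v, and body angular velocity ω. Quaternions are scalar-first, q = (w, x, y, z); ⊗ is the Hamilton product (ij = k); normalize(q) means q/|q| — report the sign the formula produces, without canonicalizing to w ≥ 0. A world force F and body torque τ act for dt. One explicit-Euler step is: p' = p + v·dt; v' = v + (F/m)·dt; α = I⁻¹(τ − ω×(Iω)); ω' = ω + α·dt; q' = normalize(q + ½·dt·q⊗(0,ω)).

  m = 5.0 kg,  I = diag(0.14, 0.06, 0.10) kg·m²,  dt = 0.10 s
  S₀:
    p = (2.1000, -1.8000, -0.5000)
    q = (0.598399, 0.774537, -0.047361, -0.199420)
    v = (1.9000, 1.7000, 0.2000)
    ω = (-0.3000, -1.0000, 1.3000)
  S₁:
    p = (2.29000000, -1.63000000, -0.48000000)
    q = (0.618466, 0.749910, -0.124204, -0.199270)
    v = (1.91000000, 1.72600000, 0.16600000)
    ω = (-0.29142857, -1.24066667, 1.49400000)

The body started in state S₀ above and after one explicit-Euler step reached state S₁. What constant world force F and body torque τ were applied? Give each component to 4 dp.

F = (0.5000, 1.3000, -1.7000)
τ = (-0.0400, -0.1600, 0.1700)

v₁ − v₀ = (0.01000000, 0.02600000, -0.03400000)
m·(v₁−v₀)/dt = (0.5000, 1.3000, -1.7000)
ω₁ − ω₀ = (0.00857143, -0.24066667, 0.19400000)
I·α + gyro = (-0.0400, -0.1600, 0.1700)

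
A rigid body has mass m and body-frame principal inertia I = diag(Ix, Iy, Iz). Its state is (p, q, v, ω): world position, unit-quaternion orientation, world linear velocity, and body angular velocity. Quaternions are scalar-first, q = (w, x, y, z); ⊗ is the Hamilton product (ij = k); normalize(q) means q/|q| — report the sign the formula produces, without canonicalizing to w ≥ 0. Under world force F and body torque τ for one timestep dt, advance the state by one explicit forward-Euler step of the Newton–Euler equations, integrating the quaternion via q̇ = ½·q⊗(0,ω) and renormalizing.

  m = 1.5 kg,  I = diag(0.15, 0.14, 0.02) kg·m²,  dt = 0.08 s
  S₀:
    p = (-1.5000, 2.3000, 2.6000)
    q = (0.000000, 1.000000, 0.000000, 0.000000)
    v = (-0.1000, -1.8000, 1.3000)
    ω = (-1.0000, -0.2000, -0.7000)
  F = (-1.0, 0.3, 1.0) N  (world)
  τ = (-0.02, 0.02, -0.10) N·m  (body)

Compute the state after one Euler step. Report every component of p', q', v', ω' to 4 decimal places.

p' = (-1.5080, 2.1560, 2.7040)
q' = (0.0400, 0.9988, 0.0280, -0.0080)
v' = (-0.1533, -1.7840, 1.3533)
ω' = (-1.0017, -0.2406, -1.0920)

precession coupling ω×(Iω) = (-0.0168, 0.0910, -0.0020)
(τ − ω×Iω)/I = (-0.0213, -0.5071, -4.9000)
ω' = ω + α·dt = (-1.0017, -0.2406, -1.0920)
q⊗(0,ω) = (1.0000000, 0.0000000, 0.7000000, -0.2000000)
q' = normalize(q + ½dt·q⊗(0,ω)) = (0.0400, 0.9988, 0.0280, -0.0080)
new position p' = (-1.5080, 2.1560, 2.7040)
v' = v + a·dt = (-0.1533, -1.7840, 1.3533)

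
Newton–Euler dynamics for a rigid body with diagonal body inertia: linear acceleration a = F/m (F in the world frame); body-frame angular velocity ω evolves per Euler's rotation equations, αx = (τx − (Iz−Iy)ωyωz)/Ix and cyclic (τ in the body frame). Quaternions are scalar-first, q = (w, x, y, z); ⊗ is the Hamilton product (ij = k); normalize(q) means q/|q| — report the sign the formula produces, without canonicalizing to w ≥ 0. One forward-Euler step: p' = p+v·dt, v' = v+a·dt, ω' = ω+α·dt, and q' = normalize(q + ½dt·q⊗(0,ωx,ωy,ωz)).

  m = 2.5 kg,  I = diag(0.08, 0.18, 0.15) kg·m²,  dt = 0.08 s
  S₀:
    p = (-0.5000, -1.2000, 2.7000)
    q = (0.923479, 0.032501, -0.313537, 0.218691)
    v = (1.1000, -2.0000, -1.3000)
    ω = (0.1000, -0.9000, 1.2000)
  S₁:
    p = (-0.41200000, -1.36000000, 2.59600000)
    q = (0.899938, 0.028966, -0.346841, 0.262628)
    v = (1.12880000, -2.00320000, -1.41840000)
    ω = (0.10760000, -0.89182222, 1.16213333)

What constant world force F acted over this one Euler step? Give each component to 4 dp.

F = (0.9000, -0.1000, -3.7000)

Δv = v₁−v₀ = (0.02880000, -0.00320000, -0.11840000)
m·(v₁−v₀)/dt = (0.9000, -0.1000, -3.7000)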